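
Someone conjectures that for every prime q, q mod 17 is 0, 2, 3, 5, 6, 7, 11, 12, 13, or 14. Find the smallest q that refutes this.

q = 43

The first 13 eligible values, up to q = 41, all satisfy the conclusion.
q = 43: 43 mod 17 = 9 — not in {0, 2, 3, 5, 6, 7, 11, 12, 13, 14}.
So q = 43 is the smallest counterexample.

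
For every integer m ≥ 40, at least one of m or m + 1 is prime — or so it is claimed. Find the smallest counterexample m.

m = 44

We need the least integer m ≥ 40 for which m, m + 1 are both composite.
The first 4 eligible values, up to m = 43, all satisfy the conclusion.
m = 44: 44 = 2 × 22; 45 = 3 × 15 — both composite.
Thus m = 44 disproves the claim, and no smaller m works.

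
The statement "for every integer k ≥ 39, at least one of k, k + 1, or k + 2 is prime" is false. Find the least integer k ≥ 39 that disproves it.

k = 44

We need the least integer k ≥ 39 for which k, k + 1, k + 2 are all composite.
k = 39: 41 is prime.
k = 40: 41 is prime.
k = 41: 41 is prime.
k = 42: 43 is prime.
k = 43: 43 is prime.
k = 44: 44 = 2 × 22; 45 = 3 × 15; 46 = 2 × 23 — all composite.
So k = 44 is the smallest counterexample.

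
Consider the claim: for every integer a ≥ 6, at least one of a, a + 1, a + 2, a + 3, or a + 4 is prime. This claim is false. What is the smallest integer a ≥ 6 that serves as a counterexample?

a = 24

We need the least integer a ≥ 6 for which a, a + 1, a + 2, a + 3, a + 4 are all composite.
For a = 6, 7, 8, 9, …, 21, 22, 23 the conclusion holds.
a = 24: 24 = 2 × 12; 25 = 5 × 5; 26 = 2 × 13; 27 = 3 × 9; 28 = 2 × 14 — all composite.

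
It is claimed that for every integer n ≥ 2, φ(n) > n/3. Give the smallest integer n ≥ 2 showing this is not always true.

n = 6

Check each integer n ≥ 2 in order until the claim fails.
For n = 2, 3, 4, 5 the conclusion holds.
n = 6: φ(6) = 2 and 6/3 = 2, so φ(6) ≤ 6/3.
So n = 6 is the smallest counterexample.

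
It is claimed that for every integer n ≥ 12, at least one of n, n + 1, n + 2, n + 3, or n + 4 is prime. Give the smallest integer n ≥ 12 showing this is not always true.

Check each integer n ≥ 12 in order until n, n + 1, n + 2, n + 3, n + 4 are all composite.
The first 12 eligible values, up to n = 23, all satisfy the conclusion.
n = 24: 24 = 2 × 12; 25 = 5 × 5; 26 = 2 × 13; 27 = 3 × 9; 28 = 2 × 14 — all composite.
So n = 24 is the smallest counterexample.

n = 24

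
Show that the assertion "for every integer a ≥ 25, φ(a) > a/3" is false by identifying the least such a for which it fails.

The first 5 eligible values, up to a = 29, all satisfy the conclusion.
a = 30: φ(30) = 8 and 30/3 = 10, so φ(30) ≤ 30/3.
So a = 30 is the smallest counterexample.

a = 30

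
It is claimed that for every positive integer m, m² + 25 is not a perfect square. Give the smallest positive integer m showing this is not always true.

m = 12

Check each positive integer m in order until m² + 25 is a perfect square.
The first 11 eligible values, up to m = 11, all satisfy the conclusion.
m = 12: 12² + 25 = 169 = 13², a perfect square.
So m = 12 is the smallest counterexample.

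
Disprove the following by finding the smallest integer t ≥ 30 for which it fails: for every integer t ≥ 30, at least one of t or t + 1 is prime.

A counterexample is any integer t ≥ 30 such that t, t + 1 are both composite; we check each in order.
t = 30: 31 is prime.
t = 31: 31 is prime.
t = 32: 32 = 2 × 16; 33 = 3 × 11 — both composite.

t = 32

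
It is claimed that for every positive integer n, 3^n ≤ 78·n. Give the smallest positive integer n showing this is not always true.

We need the least positive integer n for which 3^n > 78·n.
The first 5 eligible values, up to n = 5, all satisfy the conclusion.
n = 6: 3^n = 729 and 78·n = 468, so 729 > 468.

n = 6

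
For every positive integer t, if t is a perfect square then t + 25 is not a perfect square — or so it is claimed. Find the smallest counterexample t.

A counterexample is any positive integer t such that t is a perfect square but t + 25 is a perfect square; we check each in order.
For t = 1, 4, 9, 16, …, 81, 100, 121 the conclusion holds.
t = 144: 144 = 12² and 144 + 25 = 169 = 13².

t = 144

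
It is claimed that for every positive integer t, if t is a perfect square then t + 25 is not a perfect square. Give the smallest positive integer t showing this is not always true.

t = 144

We need the least positive integer t for which t is a perfect square but t + 25 is a perfect square.
For t = 1, 4, 9, 16, …, 81, 100, 121 the conclusion holds.
t = 144: 144 = 12² and 144 + 25 = 169 = 13².
Thus t = 144 disproves the claim, and no smaller t works.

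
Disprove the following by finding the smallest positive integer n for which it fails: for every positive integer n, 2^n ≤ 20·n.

n = 8

A counterexample is any positive integer n such that 2^n > 20·n; we check each in order.
n = 1: 2^n = 2 and 20·n = 20, so 2 ≤ 20.
n = 2: 2^n = 4 and 20·n = 40, so 4 ≤ 40.
n = 3: 2^n = 8 and 20·n = 60, so 8 ≤ 60.
n = 4: 2^n = 16 and 20·n = 80, so 16 ≤ 80.
n = 5: 2^n = 32 and 20·n = 100, so 32 ≤ 100.
n = 6: 2^n = 64 and 20·n = 120, so 64 ≤ 120.
n = 7: 2^n = 128 and 20·n = 140, so 128 ≤ 140.
n = 8: 2^n = 256 and 20·n = 160, so 256 > 160.
Thus n = 8 disproves the claim, and no smaller n works.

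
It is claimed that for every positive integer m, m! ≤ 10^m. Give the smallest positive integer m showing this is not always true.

We need the least positive integer m for which m! > 10^m.
For m = 1, 2, 3, 4, …, 22, 23, 24 the conclusion holds.
m = 25: m! = 15511210043330985984000000 and 10^m = 10000000000000000000000000, so 15511210043330985984000000 > 10000000000000000000000000.

m = 25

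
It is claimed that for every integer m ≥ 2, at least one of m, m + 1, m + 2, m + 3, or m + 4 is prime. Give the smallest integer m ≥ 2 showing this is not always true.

m = 24

For m = 2, 3, 4, 5, …, 21, 22, 23 the conclusion holds.
m = 24: 24 = 2 × 12; 25 = 5 × 5; 26 = 2 × 13; 27 = 3 × 9; 28 = 2 × 14 — all composite.
Hence m = 24 is a counterexample.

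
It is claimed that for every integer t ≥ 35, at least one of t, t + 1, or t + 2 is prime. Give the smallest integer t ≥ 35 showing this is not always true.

t = 38

t = 35: 37 is prime.
t = 36: 37 is prime.
t = 37: 37 is prime.
t = 38: 38 = 2 × 19; 39 = 3 × 13; 40 = 2 × 20 — all composite.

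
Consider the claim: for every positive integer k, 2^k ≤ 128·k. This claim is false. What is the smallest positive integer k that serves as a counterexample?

k = 11

A counterexample is any positive integer k such that 2^k > 128·k; we check each in order.
For k = 1, 2, 3, 4, 5, 6, 7, 8, 9, 10 the conclusion holds.
k = 11: 2^k = 2048 and 128·k = 1408, so 2048 > 1408.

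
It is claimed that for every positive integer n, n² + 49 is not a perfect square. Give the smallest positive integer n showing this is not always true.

n = 24

We need the least positive integer n for which n² + 49 is a perfect square.
For n = 1, 2, 3, 4, …, 21, 22, 23 the conclusion holds.
n = 24: 24² + 49 = 625 = 25², a perfect square.
So n = 24 is the smallest counterexample.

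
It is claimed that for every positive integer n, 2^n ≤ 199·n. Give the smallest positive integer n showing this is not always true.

We need the least positive integer n for which 2^n > 199·n.
For n = 1, 2, 3, 4, …, 9, 10, 11 the conclusion holds.
n = 12: 2^n = 4096 and 199·n = 2388, so 4096 > 2388.
Hence n = 12 is a counterexample.

n = 12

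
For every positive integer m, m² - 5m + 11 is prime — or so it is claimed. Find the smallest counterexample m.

m = 7

A counterexample is any positive integer m such that m² - 5m + 11 is not prime; we check each in order.
The first 6 eligible values, up to m = 6, all satisfy the conclusion.
m = 7: m² - 5m + 11 = 25 = 5 × 5, composite.
Thus m = 7 disproves the claim, and no smaller m works.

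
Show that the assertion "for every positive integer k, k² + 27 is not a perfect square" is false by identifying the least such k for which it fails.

k = 3

A counterexample is any positive integer k such that k² + 27 is a perfect square; we check each in order.
For k = 1, 2 the conclusion holds.
k = 3: 3² + 27 = 36 = 6², a perfect square.
Hence k = 3 is a counterexample.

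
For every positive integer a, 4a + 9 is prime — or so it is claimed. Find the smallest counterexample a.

A counterexample is any positive integer a such that 4a + 9 is not prime; we check each in order.
For a = 1, 2 the conclusion holds.
a = 3: 4a + 9 = 21 = 3 × 7, composite.

a = 3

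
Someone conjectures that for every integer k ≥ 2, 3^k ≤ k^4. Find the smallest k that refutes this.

We need the least integer k ≥ 2 for which 3^k > k^4.
k = 2: 3^k = 9 and k^4 = 16, so 9 ≤ 16.
k = 3: 3^k = 27 and k^4 = 81, so 27 ≤ 81.
k = 4: 3^k = 81 and k^4 = 256, so 81 ≤ 256.
k = 5: 3^k = 243 and k^4 = 625, so 243 ≤ 625.
k = 6: 3^k = 729 and k^4 = 1296, so 729 ≤ 1296.
k = 7: 3^k = 2187 and k^4 = 2401, so 2187 ≤ 2401.
k = 8: 3^k = 6561 and k^4 = 4096, so 6561 > 4096.
Thus k = 8 disproves the claim, and no smaller k works.

k = 8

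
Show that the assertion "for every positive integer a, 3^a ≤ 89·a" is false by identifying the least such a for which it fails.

We need the least positive integer a for which 3^a > 89·a.
a = 1: 3^a = 3 and 89·a = 89, so 3 ≤ 89.
a = 2: 3^a = 9 and 89·a = 178, so 9 ≤ 178.
a = 3: 3^a = 27 and 89·a = 267, so 27 ≤ 267.
a = 4: 3^a = 81 and 89·a = 356, so 81 ≤ 356.
a = 5: 3^a = 243 and 89·a = 445, so 243 ≤ 445.
a = 6: 3^a = 729 and 89·a = 534, so 729 > 534.

a = 6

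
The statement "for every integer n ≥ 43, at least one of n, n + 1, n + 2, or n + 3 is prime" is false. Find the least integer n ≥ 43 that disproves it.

We need the least integer n ≥ 43 for which n, n + 1, n + 2, n + 3 are all composite.
For n = 43, 44, 45, 46, 47 the conclusion holds.
n = 48: 48 = 2 × 24; 49 = 7 × 7; 50 = 2 × 25; 51 = 3 × 17 — all composite.

n = 48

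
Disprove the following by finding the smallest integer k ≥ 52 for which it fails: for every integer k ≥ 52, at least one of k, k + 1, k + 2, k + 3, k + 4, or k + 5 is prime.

k = 90

We need the least integer k ≥ 52 for which k, k + 1, k + 2, k + 3, k + 4, k + 5 are all composite.
For k = 52, 53, 54, 55, …, 87, 88, 89 the conclusion holds.
k = 90: 90 = 2 × 45; 91 = 7 × 13; 92 = 2 × 46; 93 = 3 × 31; 94 = 2 × 47; 95 = 5 × 19 — all composite.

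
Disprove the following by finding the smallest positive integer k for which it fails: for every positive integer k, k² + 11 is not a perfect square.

k = 5

A counterexample is any positive integer k such that k² + 11 is a perfect square; we check each in order.
The first 4 eligible values, up to k = 4, all satisfy the conclusion.
k = 5: 5² + 11 = 36 = 6², a perfect square.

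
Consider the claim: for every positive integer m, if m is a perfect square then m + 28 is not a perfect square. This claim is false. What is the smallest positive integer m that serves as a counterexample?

We need the least positive integer m for which m is a perfect square but m + 28 is a perfect square.
m = 1: 1 + 28 = 29, not a perfect square.
m = 4: 4 + 28 = 32, not a perfect square.
m = 9: 9 + 28 = 37, not a perfect square.
m = 16: 16 + 28 = 44, not a perfect square.
m = 25: 25 + 28 = 53, not a perfect square.
m = 36: 36 = 6² and 36 + 28 = 64 = 8².

m = 36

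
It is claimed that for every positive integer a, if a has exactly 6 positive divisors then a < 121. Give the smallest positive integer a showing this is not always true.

We need the least positive integer a for which a has exactly 6 positive divisors but the claim fails.
For a = 12, 18, 20, 28, …, 99, 116, 117 the conclusion holds.
a = 124: τ(124) = 6; 124 ≥ 121.
Hence a = 124 is a counterexample.

a = 124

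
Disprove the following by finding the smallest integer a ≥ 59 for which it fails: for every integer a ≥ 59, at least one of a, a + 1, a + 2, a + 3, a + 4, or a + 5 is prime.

For a = 59, 60, 61, 62, …, 87, 88, 89 the conclusion holds.
a = 90: 90 = 2 × 45; 91 = 7 × 13; 92 = 2 × 46; 93 = 3 × 31; 94 = 2 × 47; 95 = 5 × 19 — all composite.

a = 90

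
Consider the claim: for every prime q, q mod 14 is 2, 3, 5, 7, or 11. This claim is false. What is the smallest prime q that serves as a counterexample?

q = 13

We need the least prime q for which the claim fails.
The first 5 eligible values, up to q = 11, all satisfy the conclusion.
q = 13: 13 mod 14 = 13 — not in {2, 3, 5, 7, 11}.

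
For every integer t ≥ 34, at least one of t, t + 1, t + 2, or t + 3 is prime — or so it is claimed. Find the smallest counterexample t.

t = 48

For t = 34, 35, 36, 37, …, 45, 46, 47 the conclusion holds.
t = 48: 48 = 2 × 24; 49 = 7 × 7; 50 = 2 × 25; 51 = 3 × 17 — all composite.
So t = 48 is the smallest counterexample.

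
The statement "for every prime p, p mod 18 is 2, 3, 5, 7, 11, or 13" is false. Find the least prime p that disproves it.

A counterexample is any prime p such that the claim fails; we check each in order.
The first 6 eligible values, up to p = 13, all satisfy the conclusion.
p = 17: 17 mod 18 = 17 — not in {2, 3, 5, 7, 11, 13}.

p = 17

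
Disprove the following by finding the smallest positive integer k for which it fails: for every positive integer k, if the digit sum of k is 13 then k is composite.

k = 67

A counterexample is any positive integer k such that the digit sum of k is 13 but k is prime; we check each in order.
k = 49: digit sum 13; 49 is composite.
k = 58: digit sum 13; 58 is composite.
k = 67: digit sum 13; 67 is prime, not composite.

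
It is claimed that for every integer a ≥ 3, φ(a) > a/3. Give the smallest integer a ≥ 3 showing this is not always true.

Check each integer a ≥ 3 in order until the claim fails.
For a = 3, 4, 5 the conclusion holds.
a = 6: φ(6) = 2 and 6/3 = 2, so φ(6) ≤ 6/3.

a = 6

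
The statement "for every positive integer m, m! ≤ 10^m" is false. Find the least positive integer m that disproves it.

Check each positive integer m in order until m! > 10^m.
The first 24 eligible values, up to m = 24, all satisfy the conclusion.
m = 25: m! = 15511210043330985984000000 and 10^m = 10000000000000000000000000, so 15511210043330985984000000 > 10000000000000000000000000.

m = 25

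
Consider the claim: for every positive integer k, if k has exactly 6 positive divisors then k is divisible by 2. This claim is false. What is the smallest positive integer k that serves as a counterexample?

The first 6 eligible values, up to k = 44, all satisfy the conclusion.
k = 45: τ(45) = 6; 45 mod 2 = 1.

k = 45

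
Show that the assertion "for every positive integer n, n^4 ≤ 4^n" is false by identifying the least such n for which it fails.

Check each positive integer n in order until n^4 > 4^n.
For n = 1, 2 the conclusion holds.
n = 3: n^4 = 81 and 4^n = 64, so 81 > 64.
Thus n = 3 disproves the claim, and no smaller n works.

n = 3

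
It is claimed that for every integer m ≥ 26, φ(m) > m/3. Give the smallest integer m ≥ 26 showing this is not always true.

Check each integer m ≥ 26 in order until the claim fails.
m = 26: φ(26) = 12 and 26/3 = 26/3, so φ(26) > 26/3.
m = 27: φ(27) = 18 and 27/3 = 9, so φ(27) > 27/3.
m = 28: φ(28) = 12 and 28/3 = 28/3, so φ(28) > 28/3.
m = 29: φ(29) = 28 and 29/3 = 29/3, so φ(29) > 29/3.
m = 30: φ(30) = 8 and 30/3 = 10, so φ(30) ≤ 30/3.
Hence m = 30 is a counterexample.

m = 30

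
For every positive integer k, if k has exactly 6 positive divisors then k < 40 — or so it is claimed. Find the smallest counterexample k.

k = 44

We need the least positive integer k for which k has exactly 6 positive divisors but the claim fails.
For k = 12, 18, 20, 28, 32 the conclusion holds.
k = 44: τ(44) = 6; 44 ≥ 40.
Thus k = 44 disproves the claim, and no smaller k works.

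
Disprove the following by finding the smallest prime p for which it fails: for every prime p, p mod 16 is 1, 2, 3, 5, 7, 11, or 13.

A counterexample is any prime p such that the claim fails; we check each in order.
For p = 2, 3, 5, 7, 11, 13, 17, 19, 23, 29 the conclusion holds.
p = 31: 31 mod 16 = 15 — not in {1, 2, 3, 5, 7, 11, 13}.
Thus p = 31 disproves the claim, and no smaller p works.

p = 31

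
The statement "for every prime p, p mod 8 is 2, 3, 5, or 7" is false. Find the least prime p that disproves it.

p = 17

Check each prime p in order until the claim fails.
The first 6 eligible values, up to p = 13, all satisfy the conclusion.
p = 17: 17 mod 8 = 1 — not in {2, 3, 5, 7}.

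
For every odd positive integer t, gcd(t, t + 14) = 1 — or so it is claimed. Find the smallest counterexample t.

t = 7

For t = 1, 3, 5 the conclusion holds.
t = 7: gcd(7, 21) = 7.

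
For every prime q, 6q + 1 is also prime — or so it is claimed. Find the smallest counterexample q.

We need the least prime q for which 6q + 1 is not prime.
The first 7 eligible values, up to q = 17, all satisfy the conclusion.
q = 19: 6q + 1 = 115 = 5 × 23, not prime.
Thus q = 19 disproves the claim, and no smaller q works.

q = 19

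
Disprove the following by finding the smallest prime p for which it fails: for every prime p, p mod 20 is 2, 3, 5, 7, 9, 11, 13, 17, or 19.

p = 41

The first 12 eligible values, up to p = 37, all satisfy the conclusion.
p = 41: 41 mod 20 = 1 — not in {2, 3, 5, 7, 9, 11, 13, 17, 19}.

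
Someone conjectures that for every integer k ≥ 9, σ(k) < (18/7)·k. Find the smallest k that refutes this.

k = 48

Check each integer k ≥ 9 in order until the claim fails.
For k = 9, 10, 11, 12, …, 45, 46, 47 the conclusion holds.
k = 48: σ(48) = 124; 124 ≥ 864/7.
So k = 48 is the smallest counterexample.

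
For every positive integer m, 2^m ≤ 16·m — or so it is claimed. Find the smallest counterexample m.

Check each positive integer m in order until 2^m > 16·m.
For m = 1, 2, 3, 4, 5, 6 the conclusion holds.
m = 7: 2^m = 128 and 16·m = 112, so 128 > 112.

m = 7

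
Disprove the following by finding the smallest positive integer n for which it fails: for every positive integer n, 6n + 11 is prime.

A counterexample is any positive integer n such that 6n + 11 is not prime; we check each in order.
For n = 1, 2, 3 the conclusion holds.
n = 4: 6n + 11 = 35 = 5 × 7, composite.
Thus n = 4 disproves the claim, and no smaller n works.

n = 4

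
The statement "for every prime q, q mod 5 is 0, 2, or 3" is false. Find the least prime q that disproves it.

q = 11

For q = 2, 3, 5, 7 the conclusion holds.
q = 11: 11 mod 5 = 1 — not in {0, 2, 3}.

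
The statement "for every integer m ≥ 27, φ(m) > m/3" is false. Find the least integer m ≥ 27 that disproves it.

Check each integer m ≥ 27 in order until the claim fails.
For m = 27, 28, 29 the conclusion holds.
m = 30: φ(30) = 8 and 30/3 = 10, so φ(30) ≤ 30/3.

m = 30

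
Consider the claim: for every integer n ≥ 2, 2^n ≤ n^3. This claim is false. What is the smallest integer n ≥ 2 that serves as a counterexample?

Check each integer n ≥ 2 in order until 2^n > n^3.
For n = 2, 3, 4, 5, 6, 7, 8, 9 the conclusion holds.
n = 10: 2^n = 1024 and n^3 = 1000, so 1024 > 1000.
So n = 10 is the smallest counterexample.

n = 10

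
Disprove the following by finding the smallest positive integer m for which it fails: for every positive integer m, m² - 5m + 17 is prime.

A counterexample is any positive integer m such that m² - 5m + 17 is not prime; we check each in order.
For m = 1, 2, 3, 4, …, 10, 11, 12 the conclusion holds.
m = 13: m² - 5m + 17 = 121 = 11 × 11, composite.

m = 13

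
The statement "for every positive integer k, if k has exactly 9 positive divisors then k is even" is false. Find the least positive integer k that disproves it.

k = 225

Check each positive integer k in order until k has exactly 9 positive divisors but k is odd.
k = 36: divisors of 36: 9 divisors; 36 is even.
k = 100: divisors of 100: 9 divisors; 100 is even.
k = 196: divisors of 196: 9 divisors; 196 is even.
k = 225: divisors of 225: 9 divisors; 225 is odd.
Hence k = 225 is a counterexample.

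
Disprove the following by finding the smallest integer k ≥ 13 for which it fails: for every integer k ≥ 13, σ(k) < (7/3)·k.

For k = 13, 14, 15, 16, …, 21, 22, 23 the conclusion holds.
k = 24: σ(24) = 60; 60 ≥ 56.
Hence k = 24 is a counterexample.

k = 24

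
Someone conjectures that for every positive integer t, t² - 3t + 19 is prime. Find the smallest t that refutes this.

t = 18

We need the least positive integer t for which t² - 3t + 19 is not prime.
For t = 1, 2, 3, 4, …, 15, 16, 17 the conclusion holds.
t = 18: t² - 3t + 19 = 289 = 17 × 17, composite.
So t = 18 is the smallest counterexample.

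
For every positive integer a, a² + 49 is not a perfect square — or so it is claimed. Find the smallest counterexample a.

a = 24

We need the least positive integer a for which a² + 49 is a perfect square.
For a = 1, 2, 3, 4, …, 21, 22, 23 the conclusion holds.
a = 24: 24² + 49 = 625 = 25², a perfect square.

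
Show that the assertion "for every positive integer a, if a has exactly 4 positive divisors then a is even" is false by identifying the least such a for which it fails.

a = 15

For a = 6, 8, 10, 14 the conclusion holds.
a = 15: divisors of 15: 1, 3, 5, 15; 15 is odd.
Hence a = 15 is a counterexample.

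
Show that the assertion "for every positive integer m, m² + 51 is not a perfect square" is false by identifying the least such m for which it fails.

m = 7

For m = 1, 2, 3, 4, 5, 6 the conclusion holds.
m = 7: 7² + 51 = 100 = 10², a perfect square.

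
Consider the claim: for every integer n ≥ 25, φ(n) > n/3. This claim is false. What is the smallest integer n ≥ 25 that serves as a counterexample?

A counterexample is any integer n ≥ 25 such that the claim fails; we check each in order.
n = 25: φ(25) = 20 and 25/3 = 25/3, so φ(25) > 25/3.
n = 26: φ(26) = 12 and 26/3 = 26/3, so φ(26) > 26/3.
n = 27: φ(27) = 18 and 27/3 = 9, so φ(27) > 27/3.
n = 28: φ(28) = 12 and 28/3 = 28/3, so φ(28) > 28/3.
n = 29: φ(29) = 28 and 29/3 = 29/3, so φ(29) > 29/3.
n = 30: φ(30) = 8 and 30/3 = 10, so φ(30) ≤ 30/3.
Hence n = 30 is a counterexample.

n = 30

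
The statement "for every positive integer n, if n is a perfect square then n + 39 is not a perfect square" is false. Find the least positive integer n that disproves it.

n = 25

We need the least positive integer n for which n is a perfect square but n + 39 is a perfect square.
For n = 1, 4, 9, 16 the conclusion holds.
n = 25: 25 = 5² and 25 + 39 = 64 = 8².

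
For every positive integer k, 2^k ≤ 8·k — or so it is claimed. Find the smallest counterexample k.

k = 6

A counterexample is any positive integer k such that 2^k > 8·k; we check each in order.
k = 1: 2^k = 2 and 8·k = 8, so 2 ≤ 8.
k = 2: 2^k = 4 and 8·k = 16, so 4 ≤ 16.
k = 3: 2^k = 8 and 8·k = 24, so 8 ≤ 24.
k = 4: 2^k = 16 and 8·k = 32, so 16 ≤ 32.
k = 5: 2^k = 32 and 8·k = 40, so 32 ≤ 40.
k = 6: 2^k = 64 and 8·k = 48, so 64 > 48.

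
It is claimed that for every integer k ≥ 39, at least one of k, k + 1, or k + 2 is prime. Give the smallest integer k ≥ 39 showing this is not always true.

k = 44

Check each integer k ≥ 39 in order until k, k + 1, k + 2 are all composite.
k = 39: 41 is prime.
k = 40: 41 is prime.
k = 41: 41 is prime.
k = 42: 43 is prime.
k = 43: 43 is prime.
k = 44: 44 = 2 × 22; 45 = 3 × 15; 46 = 2 × 23 — all composite.
Thus k = 44 disproves the claim, and no smaller k works.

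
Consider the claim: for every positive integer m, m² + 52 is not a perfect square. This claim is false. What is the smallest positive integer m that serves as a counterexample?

m = 12

We need the least positive integer m for which m² + 52 is a perfect square.
For m = 1, 2, 3, 4, …, 9, 10, 11 the conclusion holds.
m = 12: 12² + 52 = 196 = 14², a perfect square.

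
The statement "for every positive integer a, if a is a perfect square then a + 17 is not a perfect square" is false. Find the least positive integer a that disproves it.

a = 64

Check each positive integer a in order until a is a perfect square but a + 17 is a perfect square.
a = 1: 1 + 17 = 18, not a perfect square.
a = 4: 4 + 17 = 21, not a perfect square.
a = 9: 9 + 17 = 26, not a perfect square.
a = 16: 16 + 17 = 33, not a perfect square.
a = 25: 25 + 17 = 42, not a perfect square.
a = 36: 36 + 17 = 53, not a perfect square.
a = 49: 49 + 17 = 66, not a perfect square.
a = 64: 64 = 8² and 64 + 17 = 81 = 9².
Thus a = 64 disproves the claim, and no smaller a works.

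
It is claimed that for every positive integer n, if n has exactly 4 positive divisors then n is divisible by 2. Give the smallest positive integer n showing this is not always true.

n = 15

We need the least positive integer n for which n has exactly 4 positive divisors but n is not divisible by 2.
The first 4 eligible values, up to n = 14, all satisfy the conclusion.
n = 15: τ(15) = 4; 15 mod 2 = 1.
So n = 15 is the smallest counterexample.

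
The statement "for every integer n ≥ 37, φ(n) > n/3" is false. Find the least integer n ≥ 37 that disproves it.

We need the least integer n ≥ 37 for which the claim fails.
For n = 37, 38, 39, 40, 41 the conclusion holds.
n = 42: φ(42) = 12 and 42/3 = 14, so φ(42) ≤ 42/3.

n = 42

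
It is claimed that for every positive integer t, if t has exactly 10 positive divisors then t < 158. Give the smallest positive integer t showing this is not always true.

A counterexample is any positive integer t such that t has exactly 10 positive divisors but the claim fails; we check each in order.
For t = 48, 80, 112 the conclusion holds.
t = 162: τ(162) = 10; 162 ≥ 158.
Hence t = 162 is a counterexample.

t = 162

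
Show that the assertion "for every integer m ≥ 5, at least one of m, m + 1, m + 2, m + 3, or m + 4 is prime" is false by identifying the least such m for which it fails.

m = 24

Check each integer m ≥ 5 in order until m, m + 1, m + 2, m + 3, m + 4 are all composite.
For m = 5, 6, 7, 8, …, 21, 22, 23 the conclusion holds.
m = 24: 24 = 2 × 12; 25 = 5 × 5; 26 = 2 × 13; 27 = 3 × 9; 28 = 2 × 14 — all composite.
So m = 24 is the smallest counterexample.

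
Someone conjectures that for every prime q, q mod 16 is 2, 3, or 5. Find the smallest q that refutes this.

q = 7

Check each prime q in order until the claim fails.
q = 2: 2 mod 16 = 2.
q = 3: 3 mod 16 = 3.
q = 5: 5 mod 16 = 5.
q = 7: 7 mod 16 = 7 — not in {2, 3, 5}.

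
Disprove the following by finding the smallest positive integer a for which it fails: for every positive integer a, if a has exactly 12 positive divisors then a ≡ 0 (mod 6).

A counterexample is any positive integer a such that a has exactly 12 positive divisors but the claim fails; we check each in order.
For a = 60, 72, 84, 90, 96, 108, 126, 132 the conclusion holds.
a = 140: τ(140) = 12; 140 ≡ 2 (mod 6).

a = 140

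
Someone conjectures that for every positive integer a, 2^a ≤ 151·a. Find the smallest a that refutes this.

a = 11

We need the least positive integer a for which 2^a > 151·a.
For a = 1, 2, 3, 4, 5, 6, 7, 8, 9, 10 the conclusion holds.
a = 11: 2^a = 2048 and 151·a = 1661, so 2048 > 1661.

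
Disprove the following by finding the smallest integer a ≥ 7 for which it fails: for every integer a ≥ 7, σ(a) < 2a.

a = 12

A counterexample is any integer a ≥ 7 such that the claim fails; we check each in order.
For a = 7, 8, 9, 10, 11 the conclusion holds.
a = 12: σ(12) = 28; 28 ≥ 24.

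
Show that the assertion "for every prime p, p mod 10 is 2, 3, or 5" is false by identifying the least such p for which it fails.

p = 7

A counterexample is any prime p such that the claim fails; we check each in order.
p = 2: 2 mod 10 = 2.
p = 3: 3 mod 10 = 3.
p = 5: 5 mod 10 = 5.
p = 7: 7 mod 10 = 7 — not in {2, 3, 5}.
So p = 7 is the smallest counterexample.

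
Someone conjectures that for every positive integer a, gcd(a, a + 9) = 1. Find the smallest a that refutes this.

a = 3

a = 1: gcd(1, 10) = 1.
a = 2: gcd(2, 11) = 1.
a = 3: gcd(3, 12) = 3.
So a = 3 is the smallest counterexample.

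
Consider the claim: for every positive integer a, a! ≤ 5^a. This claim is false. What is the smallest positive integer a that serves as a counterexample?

a = 12

We need the least positive integer a for which a! > 5^a.
For a = 1, 2, 3, 4, …, 9, 10, 11 the conclusion holds.
a = 12: a! = 479001600 and 5^a = 244140625, so 479001600 > 244140625.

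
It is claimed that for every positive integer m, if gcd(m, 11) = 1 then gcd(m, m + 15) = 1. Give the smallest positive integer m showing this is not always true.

For m = 1, 2 the conclusion holds.
m = 3: gcd(3, 18) = 3.
So m = 3 is the smallest counterexample.

m = 3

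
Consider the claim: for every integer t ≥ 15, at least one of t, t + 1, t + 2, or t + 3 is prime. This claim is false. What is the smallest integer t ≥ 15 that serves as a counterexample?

t = 24

We need the least integer t ≥ 15 for which t, t + 1, t + 2, t + 3 are all composite.
The first 9 eligible values, up to t = 23, all satisfy the conclusion.
t = 24: 24 = 2 × 12; 25 = 5 × 5; 26 = 2 × 13; 27 = 3 × 9 — all composite.
Thus t = 24 disproves the claim, and no smaller t works.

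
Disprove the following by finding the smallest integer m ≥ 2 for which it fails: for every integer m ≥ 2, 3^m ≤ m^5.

For m = 2, 3, 4, 5, 6, 7, 8, 9, 10 the conclusion holds.
m = 11: 3^m = 177147 and m^5 = 161051, so 177147 > 161051.

m = 11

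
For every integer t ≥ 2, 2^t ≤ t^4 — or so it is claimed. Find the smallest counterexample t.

Check each integer t ≥ 2 in order until 2^t > t^4.
The first 15 eligible values, up to t = 16, all satisfy the conclusion.
t = 17: 2^t = 131072 and t^4 = 83521, so 131072 > 83521.

t = 17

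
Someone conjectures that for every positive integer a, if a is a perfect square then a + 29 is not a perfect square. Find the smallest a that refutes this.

For a = 1, 4, 9, 16, …, 121, 144, 169 the conclusion holds.
a = 196: 196 = 14² and 196 + 29 = 225 = 15².
So a = 196 is the smallest counterexample.

a = 196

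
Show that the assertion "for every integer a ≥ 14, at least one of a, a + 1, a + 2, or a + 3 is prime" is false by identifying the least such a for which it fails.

a = 24

We need the least integer a ≥ 14 for which a, a + 1, a + 2, a + 3 are all composite.
For a = 14, 15, 16, 17, 18, 19, 20, 21, 22, 23 the conclusion holds.
a = 24: 24 = 2 × 12; 25 = 5 × 5; 26 = 2 × 13; 27 = 3 × 9 — all composite.
Hence a = 24 is a counterexample.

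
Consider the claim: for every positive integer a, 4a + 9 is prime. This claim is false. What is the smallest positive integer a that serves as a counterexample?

A counterexample is any positive integer a such that 4a + 9 is not prime; we check each in order.
For a = 1, 2 the conclusion holds.
a = 3: 4a + 9 = 21 = 3 × 7, composite.
So a = 3 is the smallest counterexample.

a = 3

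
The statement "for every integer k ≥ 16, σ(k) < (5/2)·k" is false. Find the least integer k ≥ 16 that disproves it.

A counterexample is any integer k ≥ 16 such that the claim fails; we check each in order.
The first 8 eligible values, up to k = 23, all satisfy the conclusion.
k = 24: σ(24) = 60; 60 ≥ 60.

k = 24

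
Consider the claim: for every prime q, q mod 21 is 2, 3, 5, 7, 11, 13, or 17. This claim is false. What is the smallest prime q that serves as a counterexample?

q = 19

Check each prime q in order until the claim fails.
The first 7 eligible values, up to q = 17, all satisfy the conclusion.
q = 19: 19 mod 21 = 19 — not in {2, 3, 5, 7, 11, 13, 17}.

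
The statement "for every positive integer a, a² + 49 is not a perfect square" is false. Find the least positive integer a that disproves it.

a = 24

For a = 1, 2, 3, 4, …, 21, 22, 23 the conclusion holds.
a = 24: 24² + 49 = 625 = 25², a perfect square.
So a = 24 is the smallest counterexample.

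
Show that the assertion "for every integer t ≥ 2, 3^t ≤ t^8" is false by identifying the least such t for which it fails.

For t = 2, 3, 4, 5, …, 20, 21, 22 the conclusion holds.
t = 23: 3^t = 94143178827 and t^8 = 78310985281, so 94143178827 > 78310985281.

t = 23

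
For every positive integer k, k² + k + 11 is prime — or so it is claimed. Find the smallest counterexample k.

The first 9 eligible values, up to k = 9, all satisfy the conclusion.
k = 10: k² + k + 11 = 121 = 11 × 11, composite.
So k = 10 is the smallest counterexample.

k = 10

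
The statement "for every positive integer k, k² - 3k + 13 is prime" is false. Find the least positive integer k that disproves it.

k = 12

For k = 1, 2, 3, 4, …, 9, 10, 11 the conclusion holds.
k = 12: k² - 3k + 13 = 121 = 11 × 11, composite.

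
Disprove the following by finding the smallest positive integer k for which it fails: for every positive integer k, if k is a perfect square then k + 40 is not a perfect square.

We need the least positive integer k for which k is a perfect square but k + 40 is a perfect square.
k = 1: 1 + 40 = 41, not a perfect square.
k = 4: 4 + 40 = 44, not a perfect square.
k = 9: 9 = 3² and 9 + 40 = 49 = 7².

k = 9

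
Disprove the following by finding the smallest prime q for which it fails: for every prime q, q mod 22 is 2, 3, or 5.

q = 7

Check each prime q in order until the claim fails.
q = 2: 2 mod 22 = 2.
q = 3: 3 mod 22 = 3.
q = 5: 5 mod 22 = 5.
q = 7: 7 mod 22 = 7 — not in {2, 3, 5}.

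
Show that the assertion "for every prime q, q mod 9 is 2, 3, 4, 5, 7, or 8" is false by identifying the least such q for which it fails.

We need the least prime q for which the claim fails.
For q = 2, 3, 5, 7, 11, 13, 17 the conclusion holds.
q = 19: 19 mod 9 = 1 — not in {2, 3, 4, 5, 7, 8}.

q = 19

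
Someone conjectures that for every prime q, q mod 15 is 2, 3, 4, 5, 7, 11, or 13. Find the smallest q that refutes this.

q = 23

For q = 2, 3, 5, 7, 11, 13, 17, 19 the conclusion holds.
q = 23: 23 mod 15 = 8 — not in {2, 3, 4, 5, 7, 11, 13}.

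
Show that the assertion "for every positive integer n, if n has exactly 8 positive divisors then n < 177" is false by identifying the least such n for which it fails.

n = 182

Check each positive integer n in order until n has exactly 8 positive divisors but the claim fails.
For n = 24, 30, 40, 42, …, 165, 170, 174 the conclusion holds.
n = 182: τ(182) = 8; 182 ≥ 177.
Thus n = 182 disproves the claim, and no smaller n works.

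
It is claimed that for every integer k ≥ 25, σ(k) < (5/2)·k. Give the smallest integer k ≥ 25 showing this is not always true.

Check each integer k ≥ 25 in order until the claim fails.
The first 11 eligible values, up to k = 35, all satisfy the conclusion.
k = 36: σ(36) = 91; 91 ≥ 90.
Thus k = 36 disproves the claim, and no smaller k works.

k = 36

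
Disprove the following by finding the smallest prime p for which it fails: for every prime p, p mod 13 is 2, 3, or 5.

For p = 2, 3, 5 the conclusion holds.
p = 7: 7 mod 13 = 7 — not in {2, 3, 5}.
Thus p = 7 disproves the claim, and no smaller p works.

p = 7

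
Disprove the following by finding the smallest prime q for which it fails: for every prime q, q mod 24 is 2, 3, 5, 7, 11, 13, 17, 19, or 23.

q = 73

For q = 2, 3, 5, 7, …, 61, 67, 71 the conclusion holds.
q = 73: 73 mod 24 = 1 — not in {2, 3, 5, 7, 11, 13, 17, 19, 23}.
Hence q = 73 is a counterexample.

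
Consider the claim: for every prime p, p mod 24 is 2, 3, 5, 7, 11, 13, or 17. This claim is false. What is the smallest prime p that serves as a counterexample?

For p = 2, 3, 5, 7, 11, 13, 17 the conclusion holds.
p = 19: 19 mod 24 = 19 — not in {2, 3, 5, 7, 11, 13, 17}.
Thus p = 19 disproves the claim, and no smaller p works.

p = 19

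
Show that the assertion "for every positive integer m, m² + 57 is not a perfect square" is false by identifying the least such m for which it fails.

A counterexample is any positive integer m such that m² + 57 is a perfect square; we check each in order.
For m = 1, 2, 3, 4, 5, 6, 7 the conclusion holds.
m = 8: 8² + 57 = 121 = 11², a perfect square.

m = 8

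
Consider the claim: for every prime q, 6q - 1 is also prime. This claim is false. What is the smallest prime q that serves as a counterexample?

q = 11

Check each prime q in order until 6q - 1 is not prime.
For q = 2, 3, 5, 7 the conclusion holds.
q = 11: 6q - 1 = 65 = 5 × 13, not prime.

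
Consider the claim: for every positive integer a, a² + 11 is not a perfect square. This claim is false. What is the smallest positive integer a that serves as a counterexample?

a = 5

We need the least positive integer a for which a² + 11 is a perfect square.
For a = 1, 2, 3, 4 the conclusion holds.
a = 5: 5² + 11 = 36 = 6², a perfect square.
So a = 5 is the smallest counterexample.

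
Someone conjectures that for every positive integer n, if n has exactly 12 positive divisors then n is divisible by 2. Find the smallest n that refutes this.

A counterexample is any positive integer n such that n has exactly 12 positive divisors but n is not divisible by 2; we check each in order.
For n = 60, 72, 84, 90, …, 294, 306, 308 the conclusion holds.
n = 315: τ(315) = 12; 315 mod 2 = 1.
So n = 315 is the smallest counterexample.

n = 315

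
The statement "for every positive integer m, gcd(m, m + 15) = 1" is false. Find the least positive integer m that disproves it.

m = 3

A counterexample is any positive integer m such that gcd(m, m + 15) > 1; we check each in order.
For m = 1, 2 the conclusion holds.
m = 3: gcd(3, 18) = 3.
So m = 3 is the smallest counterexample.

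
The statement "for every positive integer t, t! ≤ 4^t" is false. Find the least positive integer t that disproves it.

We need the least positive integer t for which t! > 4^t.
The first 8 eligible values, up to t = 8, all satisfy the conclusion.
t = 9: t! = 362880 and 4^t = 262144, so 362880 > 262144.
So t = 9 is the smallest counterexample.

t = 9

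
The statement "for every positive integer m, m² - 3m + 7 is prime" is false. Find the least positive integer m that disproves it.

A counterexample is any positive integer m such that m² - 3m + 7 is not prime; we check each in order.
The first 5 eligible values, up to m = 5, all satisfy the conclusion.
m = 6: m² - 3m + 7 = 25 = 5 × 5, composite.

m = 6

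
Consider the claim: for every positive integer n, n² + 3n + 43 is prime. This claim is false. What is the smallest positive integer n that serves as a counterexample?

n = 39

For n = 1, 2, 3, 4, …, 36, 37, 38 the conclusion holds.
n = 39: n² + 3n + 43 = 1681 = 41 × 41, composite.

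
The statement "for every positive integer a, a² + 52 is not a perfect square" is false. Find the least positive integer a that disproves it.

We need the least positive integer a for which a² + 52 is a perfect square.
For a = 1, 2, 3, 4, …, 9, 10, 11 the conclusion holds.
a = 12: 12² + 52 = 196 = 14², a perfect square.

a = 12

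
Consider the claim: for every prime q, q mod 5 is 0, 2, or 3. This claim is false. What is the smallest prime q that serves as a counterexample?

A counterexample is any prime q such that the claim fails; we check each in order.
For q = 2, 3, 5, 7 the conclusion holds.
q = 11: 11 mod 5 = 1 — not in {0, 2, 3}.
So q = 11 is the smallest counterexample.

q = 11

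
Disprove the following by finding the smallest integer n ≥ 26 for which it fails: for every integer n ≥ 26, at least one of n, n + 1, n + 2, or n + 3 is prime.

A counterexample is any integer n ≥ 26 such that n, n + 1, n + 2, n + 3 are all composite; we check each in order.
The first 6 eligible values, up to n = 31, all satisfy the conclusion.
n = 32: 32 = 2 × 16; 33 = 3 × 11; 34 = 2 × 17; 35 = 5 × 7 — all composite.

n = 32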